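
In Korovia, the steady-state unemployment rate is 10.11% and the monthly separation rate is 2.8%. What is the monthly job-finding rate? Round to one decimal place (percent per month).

Job-finding rate ≈ 24.9% per month.

From u* = s/(s+f): f = s·(1−u)/u.
f = 2.8 × (1 − 0.1011) / 0.1011 = 2.5169 / 0.1011 ≈ 24.9% per month.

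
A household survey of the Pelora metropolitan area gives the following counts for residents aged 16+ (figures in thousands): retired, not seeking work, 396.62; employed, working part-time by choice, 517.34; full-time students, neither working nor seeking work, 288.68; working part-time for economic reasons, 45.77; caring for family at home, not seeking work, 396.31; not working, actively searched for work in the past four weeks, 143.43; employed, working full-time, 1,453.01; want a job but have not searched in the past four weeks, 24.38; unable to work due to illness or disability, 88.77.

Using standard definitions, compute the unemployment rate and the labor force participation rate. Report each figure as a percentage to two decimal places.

Employed = 517.34 + 45.77 + 1,453.01 = 2,016.12 thousand (anyone who worked, including part-time for economic reasons, counts as employed).
Unemployed = 143.43 thousand.
Labor force = 2,016.12 + 143.43 = 2,159.55 thousand.
Not in labor force = 396.62 + 288.68 + 396.31 + 24.38 + 88.77 = 1,194.76 thousand (those not working and not actively searching are outside the labor force — including those who want a job but have given up searching).
Civilian working-age population = 2,159.55 + 1,194.76 = 3,354.31 thousand.
Unemployment rate = 143.43 / 2,159.55 = 6.64%.
Labor force participation rate = 2,159.55 / 3,354.31 = 64.38%.

Unemployment rate ≈ 6.64%; labor force participation rate ≈ 64.38%.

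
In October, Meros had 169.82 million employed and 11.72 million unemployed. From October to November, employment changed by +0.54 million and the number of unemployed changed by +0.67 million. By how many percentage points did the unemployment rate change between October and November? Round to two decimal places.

October: labor force = 169.82 + 11.72 = 181.54; u = 11.72/181.54 = 6.46%.
November: labor force = 170.36 + 12.39 = 182.75; u = 12.39/182.75 = 6.78%.
Change = 6.78% − 6.46% = +0.32 pp.

The unemployment rate changed by +0.32 percentage points.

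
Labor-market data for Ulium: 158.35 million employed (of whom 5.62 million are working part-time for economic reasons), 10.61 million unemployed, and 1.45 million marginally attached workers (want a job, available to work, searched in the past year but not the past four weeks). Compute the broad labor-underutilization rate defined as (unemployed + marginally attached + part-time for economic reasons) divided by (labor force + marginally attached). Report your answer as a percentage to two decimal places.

Labor force = 158.35 + 10.61 = 168.96 million.
Numerator = 10.61 + 1.45 + 5.62 = 17.68 million.
Denominator = 168.96 + 1.45 = 170.41 million.
Broad rate = 17.68 / 170.41 = 10.37%.

Broad underutilization rate ≈ 10.37%.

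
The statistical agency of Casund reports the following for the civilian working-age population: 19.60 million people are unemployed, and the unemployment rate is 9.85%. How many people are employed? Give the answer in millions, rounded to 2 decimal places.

Labor force = U / u = 19.60 / 0.0985 ≈ 198.98 million.
Employed = labor force − unemployed = 198.98 − 19.60 = 179.38 million.

About 179.38 million are employed.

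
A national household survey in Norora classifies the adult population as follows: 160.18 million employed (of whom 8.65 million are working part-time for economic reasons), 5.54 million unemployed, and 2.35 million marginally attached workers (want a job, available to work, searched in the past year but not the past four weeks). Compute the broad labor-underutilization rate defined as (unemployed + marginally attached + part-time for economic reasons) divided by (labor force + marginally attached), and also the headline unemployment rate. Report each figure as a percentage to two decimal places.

Labor force = 160.18 + 5.54 = 165.72 million.
Numerator = 5.54 + 2.35 + 8.65 = 16.54 million.
Denominator = 165.72 + 2.35 = 168.07 million.
Broad rate = 16.54 / 168.07 = 9.84%.
Headline unemployment rate = 5.54 / 165.72 = 3.34%.

Broad underutilization rate ≈ 9.84%; headline unemployment rate ≈ 3.34%.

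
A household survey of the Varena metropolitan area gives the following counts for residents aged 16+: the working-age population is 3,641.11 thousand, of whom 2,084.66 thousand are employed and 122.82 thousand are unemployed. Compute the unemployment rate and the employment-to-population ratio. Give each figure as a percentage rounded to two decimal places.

Labor force = employed + unemployed = 2,084.66 + 122.82 = 2,207.48 thousand.
Unemployment rate = 122.82 / 2,207.48 = 5.56%.
Employment-population ratio = 2,084.66 / 3,641.11 = 57.25%.

Unemployment rate ≈ 5.56%; employment-population ratio ≈ 57.25%.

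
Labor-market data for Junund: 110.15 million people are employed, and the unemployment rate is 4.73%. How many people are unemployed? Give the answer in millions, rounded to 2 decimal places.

Let U be the number unemployed. The labor force is E + U, and U/(E+U) = 0.0473.
So U = 0.0473 × 110.15 / (1 − 0.0473) = 5.2101 / 0.9527 ≈ 5.47 million.

About 5.47 million are unemployed.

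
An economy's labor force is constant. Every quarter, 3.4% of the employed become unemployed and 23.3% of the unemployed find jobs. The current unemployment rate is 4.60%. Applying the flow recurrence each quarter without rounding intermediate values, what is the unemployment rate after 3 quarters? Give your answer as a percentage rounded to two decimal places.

Unemployment rate after three quarters ≈ 9.53%.

With a fixed labor force, u_{t+1} = u_t + s·(1−u_t) − f·u_t = u_t·(1−s−f) + s.
Here 1−s−f = 0.733 and s = 0.034.
u_1 = 0.046000 × 0.733 + 0.034 = 0.067718.
u_2 = 0.067718 × 0.733 + 0.034 = 0.083637.
u_3 = 0.083637 × 0.733 + 0.034 = 0.095306.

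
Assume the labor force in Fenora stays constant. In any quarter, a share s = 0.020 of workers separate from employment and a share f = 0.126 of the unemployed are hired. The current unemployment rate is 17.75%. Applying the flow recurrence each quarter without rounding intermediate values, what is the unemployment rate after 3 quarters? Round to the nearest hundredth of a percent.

Unemployment rate after three quarters ≈ 16.22%.

With a fixed labor force, u_{t+1} = u_t + s·(1−u_t) − f·u_t = u_t·(1−s−f) + s.
Here 1−s−f = 0.854 and s = 0.020.
u_1 = 0.177500 × 0.854 + 0.020 = 0.171585.
u_2 = 0.171585 × 0.854 + 0.020 = 0.166534.
u_3 = 0.166534 × 0.854 + 0.020 = 0.162220.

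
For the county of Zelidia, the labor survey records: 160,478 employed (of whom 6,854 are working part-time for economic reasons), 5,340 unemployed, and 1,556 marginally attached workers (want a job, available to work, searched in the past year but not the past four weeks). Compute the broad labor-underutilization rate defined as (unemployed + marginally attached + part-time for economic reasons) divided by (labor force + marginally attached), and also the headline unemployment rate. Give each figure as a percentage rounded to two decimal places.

Labor force = 160,478 + 5,340 = 165,818.
Numerator = 5,340 + 1,556 + 6,854 = 13,750.
Denominator = 165,818 + 1,556 = 167,374.
Broad rate = 13,750 / 167,374 = 8.22%.
Headline unemployment rate = 5,340 / 165,818 = 3.22%.

Broad underutilization rate ≈ 8.22%; headline unemployment rate ≈ 3.22%.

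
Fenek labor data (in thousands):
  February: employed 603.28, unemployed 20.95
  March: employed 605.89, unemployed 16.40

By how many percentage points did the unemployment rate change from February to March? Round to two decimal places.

The unemployment rate changed by −0.72 percentage points.

February: labor force = 603.28 + 20.95 = 624.23; u = 20.95/624.23 = 3.36%.
March: labor force = 605.89 + 16.40 = 622.29; u = 16.40/622.29 = 2.64%.
Change = 2.64% − 3.36% = −0.72 pp.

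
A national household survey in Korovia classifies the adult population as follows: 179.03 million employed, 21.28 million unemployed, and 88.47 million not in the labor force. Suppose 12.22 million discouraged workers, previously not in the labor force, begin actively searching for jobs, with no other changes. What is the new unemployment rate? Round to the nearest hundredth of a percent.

New unemployment rate ≈ 15.76%.

Initially, labor force = 179.03 + 21.28 = 200.31 million, so u = 21.28/200.31 = 10.62%.
After the change, unemployed and labor force both rise by 12.22 → E = 179.03, U = 33.50, labor force = 212.53 million.
New unemployment rate = 33.50 / 212.53 = 15.76%.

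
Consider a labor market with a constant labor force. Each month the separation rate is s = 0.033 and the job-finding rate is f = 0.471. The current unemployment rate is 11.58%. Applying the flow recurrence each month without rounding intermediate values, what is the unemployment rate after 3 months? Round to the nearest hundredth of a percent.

Unemployment rate after three months ≈ 7.16%.

With a fixed labor force, u_{t+1} = u_t + s·(1−u_t) − f·u_t = u_t·(1−s−f) + s.
Here 1−s−f = 0.496 and s = 0.033.
u_1 = 0.115800 × 0.496 + 0.033 = 0.090437.
u_2 = 0.090437 × 0.496 + 0.033 = 0.077857.
u_3 = 0.077857 × 0.496 + 0.033 = 0.071617.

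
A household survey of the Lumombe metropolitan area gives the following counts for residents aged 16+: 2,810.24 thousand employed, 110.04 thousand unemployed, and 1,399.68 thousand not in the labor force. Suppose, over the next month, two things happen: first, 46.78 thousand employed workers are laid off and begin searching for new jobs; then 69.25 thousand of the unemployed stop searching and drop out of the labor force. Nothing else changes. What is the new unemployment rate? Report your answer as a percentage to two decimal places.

New unemployment rate ≈ 3.07%.

Initially, labor force = 2,810.24 + 110.04 = 2,920.28 thousand, so u = 110.04/2,920.28 = 3.77%.
After the first change, employed falls and unemployed rises by 46.78; labor force unchanged → E = 2,763.46, U = 156.82, labor force = 2,920.28 thousand.
After the second change, unemployed and labor force both fall by 69.25 → E = 2,763.46, U = 87.57, labor force = 2,851.03 thousand.
New unemployment rate = 87.57 / 2,851.03 = 3.07%.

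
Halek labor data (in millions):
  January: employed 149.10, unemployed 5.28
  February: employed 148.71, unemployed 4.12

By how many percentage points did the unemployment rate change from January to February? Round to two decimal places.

The unemployment rate changed by −0.72 percentage points.

January: labor force = 149.10 + 5.28 = 154.38; u = 5.28/154.38 = 3.42%.
February: labor force = 148.71 + 4.12 = 152.83; u = 4.12/152.83 = 2.70%.
Change = 2.70% − 3.42% = −0.72 pp.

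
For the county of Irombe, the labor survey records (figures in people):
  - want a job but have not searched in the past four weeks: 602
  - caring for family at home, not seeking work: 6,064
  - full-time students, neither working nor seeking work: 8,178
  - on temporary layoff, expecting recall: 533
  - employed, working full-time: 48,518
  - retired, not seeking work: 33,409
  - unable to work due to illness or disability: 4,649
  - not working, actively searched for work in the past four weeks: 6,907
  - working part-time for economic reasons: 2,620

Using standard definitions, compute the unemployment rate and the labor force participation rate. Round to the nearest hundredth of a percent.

Employed = 48,518 + 2,620 = 51,138 (anyone who worked, including part-time for economic reasons, counts as employed).
Unemployed = 533 + 6,907 = 7,440 (jobless and actively searching, or on temporary layoff).
Labor force = 51,138 + 7,440 = 58,578.
Not in labor force = 602 + 6,064 + 8,178 + 33,409 + 4,649 = 52,902 (those not working and not actively searching are outside the labor force — including those who want a job but have given up searching).
Civilian working-age population = 58,578 + 52,902 = 111,480.
Unemployment rate = 7,440 / 58,578 = 12.70%.
Labor force participation rate = 58,578 / 111,480 = 52.55%.

Unemployment rate ≈ 12.70%; labor force participation rate ≈ 52.55%.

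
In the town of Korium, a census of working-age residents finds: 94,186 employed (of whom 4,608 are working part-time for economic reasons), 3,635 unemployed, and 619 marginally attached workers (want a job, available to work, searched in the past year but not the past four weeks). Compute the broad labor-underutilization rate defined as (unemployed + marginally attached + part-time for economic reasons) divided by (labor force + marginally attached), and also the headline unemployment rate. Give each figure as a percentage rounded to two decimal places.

Broad underutilization rate ≈ 9.00%; headline unemployment rate ≈ 3.72%.

Labor force = 94,186 + 3,635 = 97,821.
Numerator = 3,635 + 619 + 4,608 = 8,862.
Denominator = 97,821 + 619 = 98,440.
Broad rate = 8,862 / 98,440 = 9.00%.
Headline unemployment rate = 3,635 / 97,821 = 3.72%.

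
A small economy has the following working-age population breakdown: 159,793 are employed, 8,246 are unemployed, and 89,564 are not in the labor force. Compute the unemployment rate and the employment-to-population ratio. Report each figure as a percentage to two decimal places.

Labor force = employed + unemployed = 159,793 + 8,246 = 168,039.
Working-age population = 168,039 + 89,564 = 257,603.
Unemployment rate = 8,246 / 168,039 = 4.91%.
Employment-population ratio = 159,793 / 257,603 = 62.03%.

Unemployment rate ≈ 4.91%; employment-population ratio ≈ 62.03%.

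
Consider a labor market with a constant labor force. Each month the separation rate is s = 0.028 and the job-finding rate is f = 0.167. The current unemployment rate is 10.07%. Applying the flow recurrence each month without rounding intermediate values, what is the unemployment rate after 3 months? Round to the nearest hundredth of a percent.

With a fixed labor force, u_{t+1} = u_t + s·(1−u_t) − f·u_t = u_t·(1−s−f) + s.
Here 1−s−f = 0.805 and s = 0.028.
u_1 = 0.100700 × 0.805 + 0.028 = 0.109063.
u_2 = 0.109063 × 0.805 + 0.028 = 0.115796.
u_3 = 0.115796 × 0.805 + 0.028 = 0.121216.

Unemployment rate after three months ≈ 12.12%.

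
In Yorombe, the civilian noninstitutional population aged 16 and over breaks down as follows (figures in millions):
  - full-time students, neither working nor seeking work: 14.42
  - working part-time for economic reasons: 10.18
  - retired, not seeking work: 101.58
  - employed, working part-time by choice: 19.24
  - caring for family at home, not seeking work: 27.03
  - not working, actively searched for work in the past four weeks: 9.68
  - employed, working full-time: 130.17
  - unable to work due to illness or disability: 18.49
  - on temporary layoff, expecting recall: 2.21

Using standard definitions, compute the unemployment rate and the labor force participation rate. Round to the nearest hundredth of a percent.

Unemployment rate ≈ 6.93%; labor force participation rate ≈ 51.50%.

Employed = 10.18 + 19.24 + 130.17 = 159.59 million (anyone who worked, including part-time for economic reasons, counts as employed).
Unemployed = 9.68 + 2.21 = 11.89 million (jobless and actively searching, or on temporary layoff).
Labor force = 159.59 + 11.89 = 171.48 million.
Not in labor force = 14.42 + 101.58 + 27.03 + 18.49 = 161.52 million (those not working and not actively searching are outside the labor force).
Civilian working-age population = 171.48 + 161.52 = 333.00 million.
Unemployment rate = 11.89 / 171.48 = 6.93%.
Labor force participation rate = 171.48 / 333.00 = 51.50%.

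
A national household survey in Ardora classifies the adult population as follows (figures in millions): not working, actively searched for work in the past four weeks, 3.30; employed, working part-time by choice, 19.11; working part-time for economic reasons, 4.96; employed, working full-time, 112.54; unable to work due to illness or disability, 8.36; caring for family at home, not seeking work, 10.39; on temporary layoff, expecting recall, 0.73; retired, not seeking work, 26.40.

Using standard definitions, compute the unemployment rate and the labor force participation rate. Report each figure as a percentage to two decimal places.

Employed = 19.11 + 4.96 + 112.54 = 136.61 million (anyone who worked, including part-time for economic reasons, counts as employed).
Unemployed = 3.30 + 0.73 = 4.03 million (jobless and actively searching, or on temporary layoff).
Labor force = 136.61 + 4.03 = 140.64 million.
Not in labor force = 8.36 + 10.39 + 26.40 = 45.15 million (those not working and not actively searching are outside the labor force).
Civilian working-age population = 140.64 + 45.15 = 185.79 million.
Unemployment rate = 4.03 / 140.64 = 2.87%.
Labor force participation rate = 140.64 / 185.79 = 75.70%.

Unemployment rate ≈ 2.87%; labor force participation rate ≈ 75.70%.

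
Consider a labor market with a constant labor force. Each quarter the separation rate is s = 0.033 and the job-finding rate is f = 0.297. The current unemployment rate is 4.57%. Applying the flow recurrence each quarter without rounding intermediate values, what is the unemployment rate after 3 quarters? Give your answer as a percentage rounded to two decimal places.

Unemployment rate after three quarters ≈ 8.37%.

With a fixed labor force, u_{t+1} = u_t + s·(1−u_t) − f·u_t = u_t·(1−s−f) + s.
Here 1−s−f = 0.670 and s = 0.033.
u_1 = 0.045700 × 0.670 + 0.033 = 0.063619.
u_2 = 0.063619 × 0.670 + 0.033 = 0.075625.
u_3 = 0.075625 × 0.670 + 0.033 = 0.083669.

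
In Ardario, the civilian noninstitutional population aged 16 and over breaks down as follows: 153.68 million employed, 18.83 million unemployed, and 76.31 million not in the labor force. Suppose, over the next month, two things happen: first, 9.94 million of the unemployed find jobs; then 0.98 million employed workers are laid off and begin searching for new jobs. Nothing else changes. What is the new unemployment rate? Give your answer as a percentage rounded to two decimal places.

Initially, labor force = 153.68 + 18.83 = 172.51 million, so u = 18.83/172.51 = 10.92%.
After the first change, unemployed falls and employed rises by 9.94; labor force unchanged → E = 163.62, U = 8.89, labor force = 172.51 million.
After the second change, employed falls and unemployed rises by 0.98; labor force unchanged → E = 162.64, U = 9.87, labor force = 172.51 million.
New unemployment rate = 9.87 / 172.51 = 5.72%.

New unemployment rate ≈ 5.72%.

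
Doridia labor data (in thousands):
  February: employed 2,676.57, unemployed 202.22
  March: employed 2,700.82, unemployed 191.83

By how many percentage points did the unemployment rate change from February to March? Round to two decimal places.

The unemployment rate changed by −0.39 percentage points.

February: labor force = 2,676.57 + 202.22 = 2,878.79; u = 202.22/2,878.79 = 7.02%.
March: labor force = 2,700.82 + 191.83 = 2,892.65; u = 191.83/2,892.65 = 6.63%.
Change = 6.63% − 7.02% = −0.39 pp.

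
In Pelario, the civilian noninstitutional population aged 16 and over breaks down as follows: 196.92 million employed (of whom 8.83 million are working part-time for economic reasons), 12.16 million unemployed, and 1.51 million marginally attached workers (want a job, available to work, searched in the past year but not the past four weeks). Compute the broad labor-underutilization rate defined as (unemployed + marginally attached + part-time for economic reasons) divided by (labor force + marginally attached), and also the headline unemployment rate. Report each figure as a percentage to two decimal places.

Labor force = 196.92 + 12.16 = 209.08 million.
Numerator = 12.16 + 1.51 + 8.83 = 22.50 million.
Denominator = 209.08 + 1.51 = 210.59 million.
Broad rate = 22.50 / 210.59 = 10.68%.
Headline unemployment rate = 12.16 / 209.08 = 5.82%.

Broad underutilization rate ≈ 10.68%; headline unemployment rate ≈ 5.82%.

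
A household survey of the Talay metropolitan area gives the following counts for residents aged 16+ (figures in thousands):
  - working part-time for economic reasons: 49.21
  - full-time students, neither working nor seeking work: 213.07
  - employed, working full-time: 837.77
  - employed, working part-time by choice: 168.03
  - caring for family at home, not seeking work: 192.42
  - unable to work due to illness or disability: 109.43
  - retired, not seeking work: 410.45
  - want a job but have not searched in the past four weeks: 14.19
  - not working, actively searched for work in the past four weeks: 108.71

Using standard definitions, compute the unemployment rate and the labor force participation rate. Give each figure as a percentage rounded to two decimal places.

Unemployment rate ≈ 9.34%; labor force participation rate ≈ 55.33%.

Employed = 49.21 + 837.77 + 168.03 = 1,055.01 thousand (anyone who worked, including part-time for economic reasons, counts as employed).
Unemployed = 108.71 thousand.
Labor force = 1,055.01 + 108.71 = 1,163.72 thousand.
Not in labor force = 213.07 + 192.42 + 109.43 + 410.45 + 14.19 = 939.56 thousand (those not working and not actively searching are outside the labor force — including those who want a job but have given up searching).
Civilian working-age population = 1,163.72 + 939.56 = 2,103.28 thousand.
Unemployment rate = 108.71 / 1,163.72 = 9.34%.
Labor force participation rate = 1,163.72 / 2,103.28 = 55.33%.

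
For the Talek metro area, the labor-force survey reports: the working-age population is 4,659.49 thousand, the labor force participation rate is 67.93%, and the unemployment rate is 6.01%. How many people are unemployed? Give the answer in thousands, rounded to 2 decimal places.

Labor force = 0.6793 × 4,659.49 = 3,165.19 thousand.
Unemployed = 0.0601 × 3,165.19 ≈ 190.23 thousand.

About 190.23 thousand are unemployed.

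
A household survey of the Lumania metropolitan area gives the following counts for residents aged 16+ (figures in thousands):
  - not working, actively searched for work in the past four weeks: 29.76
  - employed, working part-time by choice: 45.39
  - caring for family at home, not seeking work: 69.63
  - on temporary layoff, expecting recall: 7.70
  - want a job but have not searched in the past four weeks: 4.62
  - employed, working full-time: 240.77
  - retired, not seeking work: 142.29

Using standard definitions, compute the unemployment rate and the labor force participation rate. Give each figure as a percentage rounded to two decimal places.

Unemployment rate ≈ 11.58%; labor force participation rate ≈ 59.91%.

Employed = 45.39 + 240.77 = 286.16 thousand.
Unemployed = 29.76 + 7.70 = 37.46 thousand (jobless and actively searching, or on temporary layoff).
Labor force = 286.16 + 37.46 = 323.62 thousand.
Not in labor force = 69.63 + 4.62 + 142.29 = 216.54 thousand (those not working and not actively searching are outside the labor force — including those who want a job but have given up searching).
Civilian working-age population = 323.62 + 216.54 = 540.16 thousand.
Unemployment rate = 37.46 / 323.62 = 11.58%.
Labor force participation rate = 323.62 / 540.16 = 59.91%.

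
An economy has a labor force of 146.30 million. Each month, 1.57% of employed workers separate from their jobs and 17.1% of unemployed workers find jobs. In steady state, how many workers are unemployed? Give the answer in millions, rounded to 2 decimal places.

Steady-state unemployment rate u* = s/(s+f) = 1.57/(1.57+17.1) = 0.084092.
Unemployed = u* × labor force = 0.084092 × 146.30 ≈ 12.30 million.

About 12.30 million are unemployed in steady state.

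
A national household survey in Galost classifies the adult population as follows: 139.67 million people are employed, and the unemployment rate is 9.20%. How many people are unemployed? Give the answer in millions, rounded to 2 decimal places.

About 14.15 million are unemployed.

Let U be the number unemployed. The labor force is E + U, and U/(E+U) = 0.0920.
So U = 0.0920 × 139.67 / (1 − 0.0920) = 12.8496 / 0.9080 ≈ 14.15 million.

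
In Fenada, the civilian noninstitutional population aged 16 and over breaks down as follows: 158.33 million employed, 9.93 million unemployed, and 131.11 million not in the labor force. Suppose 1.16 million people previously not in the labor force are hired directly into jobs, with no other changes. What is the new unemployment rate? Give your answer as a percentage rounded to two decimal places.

New unemployment rate ≈ 5.86%.

Initially, labor force = 158.33 + 9.93 = 168.26 million, so u = 9.93/168.26 = 5.90%.
After the change, employed and labor force both rise by 1.16; unemployed unchanged → E = 159.49, U = 9.93, labor force = 169.42 million.
New unemployment rate = 9.93 / 169.42 = 5.86%.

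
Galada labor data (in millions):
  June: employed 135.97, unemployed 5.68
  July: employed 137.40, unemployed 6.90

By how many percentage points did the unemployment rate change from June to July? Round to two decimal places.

The unemployment rate changed by +0.77 percentage points.

June: labor force = 135.97 + 5.68 = 141.65; u = 5.68/141.65 = 4.01%.
July: labor force = 137.40 + 6.90 = 144.30; u = 6.90/144.30 = 4.78%.
Change = 4.78% − 4.01% = +0.77 pp.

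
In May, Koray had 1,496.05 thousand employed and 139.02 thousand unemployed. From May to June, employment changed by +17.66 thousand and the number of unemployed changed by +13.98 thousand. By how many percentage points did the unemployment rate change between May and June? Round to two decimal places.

The unemployment rate changed by +0.68 percentage points.

May: labor force = 1,496.05 + 139.02 = 1,635.07; u = 139.02/1,635.07 = 8.50%.
June: labor force = 1,513.71 + 153.00 = 1,666.71; u = 153.00/1,666.71 = 9.18%.
Change = 9.18% − 8.50% = +0.68 pp.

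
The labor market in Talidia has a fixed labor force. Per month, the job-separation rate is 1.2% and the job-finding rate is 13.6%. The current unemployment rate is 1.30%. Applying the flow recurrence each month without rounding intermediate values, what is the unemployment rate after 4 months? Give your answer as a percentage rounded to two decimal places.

With a fixed labor force, u_{t+1} = u_t + s·(1−u_t) − f·u_t = u_t·(1−s−f) + s.
Here 1−s−f = 0.852 and s = 0.012.
u_1 = 0.013000 × 0.852 + 0.012 = 0.023076.
u_2 = 0.023076 × 0.852 + 0.012 = 0.031661.
u_3 = 0.031661 × 0.852 + 0.012 = 0.038975.
u_4 = 0.038975 × 0.852 + 0.012 = 0.045207.

Unemployment rate after four months ≈ 4.52%.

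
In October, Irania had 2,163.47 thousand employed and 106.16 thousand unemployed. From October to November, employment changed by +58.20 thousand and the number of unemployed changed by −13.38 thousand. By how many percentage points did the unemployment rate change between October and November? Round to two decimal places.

The unemployment rate changed by −0.67 percentage points.

October: labor force = 2,163.47 + 106.16 = 2,269.63; u = 106.16/2,269.63 = 4.68%.
November: labor force = 2,221.67 + 92.78 = 2,314.45; u = 92.78/2,314.45 = 4.01%.
Change = 4.01% − 4.68% = −0.67 pp.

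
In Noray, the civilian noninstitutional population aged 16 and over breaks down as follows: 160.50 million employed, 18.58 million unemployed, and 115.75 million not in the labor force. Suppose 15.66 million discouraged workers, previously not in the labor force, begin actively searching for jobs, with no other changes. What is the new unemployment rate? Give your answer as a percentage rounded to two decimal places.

Initially, labor force = 160.50 + 18.58 = 179.08 million, so u = 18.58/179.08 = 10.38%.
After the change, unemployed and labor force both rise by 15.66 → E = 160.50, U = 34.24, labor force = 194.74 million.
New unemployment rate = 34.24 / 194.74 = 17.58%.

New unemployment rate ≈ 17.58%.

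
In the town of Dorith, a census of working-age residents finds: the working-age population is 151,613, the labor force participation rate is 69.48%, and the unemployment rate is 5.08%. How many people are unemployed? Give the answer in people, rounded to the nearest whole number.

Labor force = 0.6948 × 151,613 = 105,341.
Unemployed = 0.0508 × 105,341 ≈ 5,351.

About 5,351 are unemployed.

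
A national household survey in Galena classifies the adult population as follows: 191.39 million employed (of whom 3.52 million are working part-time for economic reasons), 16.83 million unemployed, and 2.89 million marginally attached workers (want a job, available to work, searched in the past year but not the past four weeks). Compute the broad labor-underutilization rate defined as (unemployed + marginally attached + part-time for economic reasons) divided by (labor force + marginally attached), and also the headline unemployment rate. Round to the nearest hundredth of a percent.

Broad underutilization rate ≈ 11.01%; headline unemployment rate ≈ 8.08%.

Labor force = 191.39 + 16.83 = 208.22 million.
Numerator = 16.83 + 2.89 + 3.52 = 23.24 million.
Denominator = 208.22 + 2.89 = 211.11 million.
Broad rate = 23.24 / 211.11 = 11.01%.
Headline unemployment rate = 16.83 / 208.22 = 8.08%.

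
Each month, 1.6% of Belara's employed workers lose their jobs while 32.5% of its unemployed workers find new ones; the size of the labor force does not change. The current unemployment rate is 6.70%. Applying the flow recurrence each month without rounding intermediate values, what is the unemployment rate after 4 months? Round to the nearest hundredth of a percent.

Unemployment rate after four months ≈ 5.07%.

With a fixed labor force, u_{t+1} = u_t + s·(1−u_t) − f·u_t = u_t·(1−s−f) + s.
Here 1−s−f = 0.659 and s = 0.016.
u_1 = 0.067000 × 0.659 + 0.016 = 0.060153.
u_2 = 0.060153 × 0.659 + 0.016 = 0.055641.
u_3 = 0.055641 × 0.659 + 0.016 = 0.052667.
u_4 = 0.052667 × 0.659 + 0.016 = 0.050708.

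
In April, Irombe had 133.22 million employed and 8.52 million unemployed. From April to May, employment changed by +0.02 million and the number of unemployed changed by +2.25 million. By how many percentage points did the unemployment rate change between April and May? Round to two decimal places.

April: labor force = 133.22 + 8.52 = 141.74; u = 8.52/141.74 = 6.01%.
May: labor force = 133.24 + 10.77 = 144.01; u = 10.77/144.01 = 7.48%.
Change = 7.48% − 6.01% = +1.47 pp.

The unemployment rate changed by +1.47 percentage points.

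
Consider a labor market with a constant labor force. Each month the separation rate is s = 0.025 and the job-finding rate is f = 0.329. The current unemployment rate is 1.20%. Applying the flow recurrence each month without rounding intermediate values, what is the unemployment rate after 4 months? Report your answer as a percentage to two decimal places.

With a fixed labor force, u_{t+1} = u_t + s·(1−u_t) − f·u_t = u_t·(1−s−f) + s.
Here 1−s−f = 0.646 and s = 0.025.
u_1 = 0.012000 × 0.646 + 0.025 = 0.032752.
u_2 = 0.032752 × 0.646 + 0.025 = 0.046158.
u_3 = 0.046158 × 0.646 + 0.025 = 0.054818.
u_4 = 0.054818 × 0.646 + 0.025 = 0.060412.

Unemployment rate after four months ≈ 6.04%.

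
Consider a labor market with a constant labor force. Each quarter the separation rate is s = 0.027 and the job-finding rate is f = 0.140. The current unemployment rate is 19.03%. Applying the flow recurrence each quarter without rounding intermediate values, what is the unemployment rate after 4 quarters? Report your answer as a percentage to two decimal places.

Unemployment rate after four quarters ≈ 17.55%.

With a fixed labor force, u_{t+1} = u_t + s·(1−u_t) − f·u_t = u_t·(1−s−f) + s.
Here 1−s−f = 0.833 and s = 0.027.
u_1 = 0.190300 × 0.833 + 0.027 = 0.185520.
u_2 = 0.185520 × 0.833 + 0.027 = 0.181538.
u_3 = 0.181538 × 0.833 + 0.027 = 0.178221.
u_4 = 0.178221 × 0.833 + 0.027 = 0.175458.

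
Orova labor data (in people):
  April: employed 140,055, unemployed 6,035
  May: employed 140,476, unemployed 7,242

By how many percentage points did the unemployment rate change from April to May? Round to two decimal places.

The unemployment rate changed by +0.77 percentage points.

April: labor force = 140,055 + 6,035 = 146,090; u = 6,035/146,090 = 4.13%.
May: labor force = 140,476 + 7,242 = 147,718; u = 7,242/147,718 = 4.90%.
Change = 4.90% − 4.13% = +0.77 pp.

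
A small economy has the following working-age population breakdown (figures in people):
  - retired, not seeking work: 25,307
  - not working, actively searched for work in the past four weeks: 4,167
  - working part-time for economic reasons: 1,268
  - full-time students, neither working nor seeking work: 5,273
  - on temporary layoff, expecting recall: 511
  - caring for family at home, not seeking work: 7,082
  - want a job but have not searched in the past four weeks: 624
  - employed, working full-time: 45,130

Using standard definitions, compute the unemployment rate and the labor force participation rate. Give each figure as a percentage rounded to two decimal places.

Employed = 1,268 + 45,130 = 46,398 (anyone who worked, including part-time for economic reasons, counts as employed).
Unemployed = 4,167 + 511 = 4,678 (jobless and actively searching, or on temporary layoff).
Labor force = 46,398 + 4,678 = 51,076.
Not in labor force = 25,307 + 5,273 + 7,082 + 624 = 38,286 (those not working and not actively searching are outside the labor force — including those who want a job but have given up searching).
Civilian working-age population = 51,076 + 38,286 = 89,362.
Unemployment rate = 4,678 / 51,076 = 9.16%.
Labor force participation rate = 51,076 / 89,362 = 57.16%.

Unemployment rate ≈ 9.16%; labor force participation rate ≈ 57.16%.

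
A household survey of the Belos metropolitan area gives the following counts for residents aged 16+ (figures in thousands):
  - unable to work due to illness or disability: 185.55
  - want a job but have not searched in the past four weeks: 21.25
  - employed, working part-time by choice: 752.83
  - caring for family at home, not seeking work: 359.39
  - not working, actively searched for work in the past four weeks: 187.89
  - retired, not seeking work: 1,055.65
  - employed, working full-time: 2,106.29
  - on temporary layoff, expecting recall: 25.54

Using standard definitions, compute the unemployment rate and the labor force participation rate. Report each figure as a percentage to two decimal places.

Employed = 752.83 + 2,106.29 = 2,859.12 thousand.
Unemployed = 187.89 + 25.54 = 213.43 thousand (jobless and actively searching, or on temporary layoff).
Labor force = 2,859.12 + 213.43 = 3,072.55 thousand.
Not in labor force = 185.55 + 21.25 + 359.39 + 1,055.65 = 1,621.84 thousand (those not working and not actively searching are outside the labor force — including those who want a job but have given up searching).
Civilian working-age population = 3,072.55 + 1,621.84 = 4,694.39 thousand.
Unemployment rate = 213.43 / 3,072.55 = 6.95%.
Labor force participation rate = 3,072.55 / 4,694.39 = 65.45%.

Unemployment rate ≈ 6.95%; labor force participation rate ≈ 65.45%.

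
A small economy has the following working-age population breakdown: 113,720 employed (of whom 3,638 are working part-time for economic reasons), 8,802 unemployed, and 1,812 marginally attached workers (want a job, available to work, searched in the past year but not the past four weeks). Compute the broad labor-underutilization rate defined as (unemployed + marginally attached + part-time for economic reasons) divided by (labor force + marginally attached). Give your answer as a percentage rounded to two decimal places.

Broad underutilization rate ≈ 11.46%.

Labor force = 113,720 + 8,802 = 122,522.
Numerator = 8,802 + 1,812 + 3,638 = 14,252.
Denominator = 122,522 + 1,812 = 124,334.
Broad rate = 14,252 / 124,334 = 11.46%.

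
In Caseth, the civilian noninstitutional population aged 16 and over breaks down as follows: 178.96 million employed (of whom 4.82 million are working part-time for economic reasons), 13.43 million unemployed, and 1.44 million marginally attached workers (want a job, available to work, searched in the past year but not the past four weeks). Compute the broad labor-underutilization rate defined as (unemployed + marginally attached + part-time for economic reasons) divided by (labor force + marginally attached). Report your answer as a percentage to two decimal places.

Broad underutilization rate ≈ 10.16%.

Labor force = 178.96 + 13.43 = 192.39 million.
Numerator = 13.43 + 1.44 + 4.82 = 19.69 million.
Denominator = 192.39 + 1.44 = 193.83 million.
Broad rate = 19.69 / 193.83 = 10.16%.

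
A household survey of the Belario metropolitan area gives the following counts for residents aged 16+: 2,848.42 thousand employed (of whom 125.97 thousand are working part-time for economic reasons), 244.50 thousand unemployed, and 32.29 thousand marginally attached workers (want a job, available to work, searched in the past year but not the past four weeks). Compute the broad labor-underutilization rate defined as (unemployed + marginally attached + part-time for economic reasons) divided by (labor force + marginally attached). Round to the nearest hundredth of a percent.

Labor force = 2,848.42 + 244.50 = 3,092.92 thousand.
Numerator = 244.50 + 32.29 + 125.97 = 402.76 thousand.
Denominator = 3,092.92 + 32.29 = 3,125.21 thousand.
Broad rate = 402.76 / 3,125.21 = 12.89%.

Broad underutilization rate ≈ 12.89%.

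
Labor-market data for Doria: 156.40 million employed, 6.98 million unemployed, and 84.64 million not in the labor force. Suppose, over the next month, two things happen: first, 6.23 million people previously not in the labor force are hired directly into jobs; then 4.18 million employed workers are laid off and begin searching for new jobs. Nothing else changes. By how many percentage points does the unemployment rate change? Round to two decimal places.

Initially, labor force = 156.40 + 6.98 = 163.38 million, so u = 6.98/163.38 = 4.27%.
After the first change, employed and labor force both rise by 6.23; unemployed unchanged → E = 162.63, U = 6.98, labor force = 169.61 million.
After the second change, employed falls and unemployed rises by 4.18; labor force unchanged → E = 158.45, U = 11.16, labor force = 169.61 million.
New unemployment rate = 11.16 / 169.61 = 6.58%.
Change = 6.58% − 4.27% = +2.31 percentage points.

The unemployment rate changes by +2.31 percentage points.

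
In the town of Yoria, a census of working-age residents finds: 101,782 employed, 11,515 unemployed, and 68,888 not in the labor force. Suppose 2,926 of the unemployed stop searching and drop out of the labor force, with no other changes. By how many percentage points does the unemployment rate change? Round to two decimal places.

The unemployment rate changes by −2.38 percentage points.

Initially, labor force = 101,782 + 11,515 = 113,297, so u = 11,515/113,297 = 10.16%.
After the change, unemployed and labor force both fall by 2,926 → E = 101,782, U = 8,589, labor force = 110,371.
New unemployment rate = 8,589 / 110,371 = 7.78%.
Change = 7.78% − 10.16% = −2.38 percentage points.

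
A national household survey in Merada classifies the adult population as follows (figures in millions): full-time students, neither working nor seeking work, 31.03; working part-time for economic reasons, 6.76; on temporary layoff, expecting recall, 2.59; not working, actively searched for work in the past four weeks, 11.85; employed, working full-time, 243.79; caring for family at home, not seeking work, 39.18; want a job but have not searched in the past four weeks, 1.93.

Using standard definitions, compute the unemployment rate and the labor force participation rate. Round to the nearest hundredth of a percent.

Unemployment rate ≈ 5.45%; labor force participation rate ≈ 78.60%.

Employed = 6.76 + 243.79 = 250.55 million (anyone who worked, including part-time for economic reasons, counts as employed).
Unemployed = 2.59 + 11.85 = 14.44 million (jobless and actively searching, or on temporary layoff).
Labor force = 250.55 + 14.44 = 264.99 million.
Not in labor force = 31.03 + 39.18 + 1.93 = 72.14 million (those not working and not actively searching are outside the labor force — including those who want a job but have given up searching).
Civilian working-age population = 264.99 + 72.14 = 337.13 million.
Unemployment rate = 14.44 / 264.99 = 5.45%.
Labor force participation rate = 264.99 / 337.13 = 78.60%.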